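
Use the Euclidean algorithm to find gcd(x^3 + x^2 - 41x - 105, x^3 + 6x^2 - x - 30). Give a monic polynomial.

Euclidean algorithm in ℚ[x]:
  x^3 + x^2 - 41x - 105 = (x^3 + 6x^2 - x - 30) + (-5x^2 - 40x - 75)
  x^3 + 6x^2 - x - 30 = (-(1/5)x + 2/5)(-5x^2 - 40x - 75) + (0)
Last nonzero remainder: -5x^2 - 40x - 75. Dividing through by -5 gives the monic gcd x^2 + 8x + 15.

x^2 + 8x + 15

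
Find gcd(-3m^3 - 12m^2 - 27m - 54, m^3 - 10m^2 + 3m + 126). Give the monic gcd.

m + 3

Euclidean algorithm in ℚ[m]:
  -3m^3 - 12m^2 - 27m - 54 = (-3)(m^3 - 10m^2 + 3m + 126) + (-42m^2 - 18m + 324)
  m^3 - 10m^2 + 3m + 126 = (-(1/42)m + 73/294)(-42m^2 - 18m + 324) + ((744/49)m + 2232/49)
  -42m^2 - 18m + 324 = (-(343/124)m + 441/62)((744/49)m + 2232/49) + (0)
Last nonzero remainder: (744/49)m + 2232/49. Dividing through by 744/49 gives the monic gcd m + 3.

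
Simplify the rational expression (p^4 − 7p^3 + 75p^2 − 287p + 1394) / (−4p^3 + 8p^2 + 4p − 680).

(−p^2 − 41)/(4p + 20)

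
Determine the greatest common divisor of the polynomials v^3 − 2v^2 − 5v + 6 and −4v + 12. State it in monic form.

Apply the Euclidean algorithm:
  v^3 − 2v^2 − 5v + 6 = (−(1/4)v^2 − (1/4)v + 1/2)(−4v + 12) + (0)
Last nonzero remainder: −4v + 12. Dividing through by −4 gives the monic gcd v − 3.

v − 3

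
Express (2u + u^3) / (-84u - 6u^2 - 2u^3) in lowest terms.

(-2 - u^2)/(84 + 6u + 2u^2)

Repeated division with remainder:
  u^3 + 2u = (-1/2)(-2u^3 - 6u^2 - 84u) + (-3u^2 - 40u)
  -2u^3 - 6u^2 - 84u = ((2/3)u - 62/9)(-3u^2 - 40u) + (-(3236/9)u)
  -3u^2 - 40u = ((27/3236)u + 90/809)(-(3236/9)u) + (0)
Last nonzero remainder: -(3236/9)u. Dividing through by -3236/9 gives the monic gcd u.
Cancel u from numerator and denominator to get the reduced form.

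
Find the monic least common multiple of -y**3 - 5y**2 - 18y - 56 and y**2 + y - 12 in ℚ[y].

y**4 + 2y**3 + 3y**2 + 2y - 168

By polynomial division,
  -y**3 - 5y**2 - 18y - 56 = (-y - 4)(y**2 + y - 12) + (-26y - 104)
  y**2 + y - 12 = (-(1/26)y + 3/26)(-26y - 104) + (0)
Last nonzero remainder: -26y - 104. Dividing through by -26 gives the monic gcd y + 4.
Then lcm(f, g) = f·g / gcd(f, g); expanding and making the result monic gives the answer.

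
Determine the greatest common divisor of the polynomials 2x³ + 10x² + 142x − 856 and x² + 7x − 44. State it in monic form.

By polynomial division,
  2x³ + 10x² + 142x − 856 = (2x − 4)(x² + 7x − 44) + (258x − 1032)
  x² + 7x − 44 = ((1/258)x + 11/258)(258x − 1032) + (0)
Last nonzero remainder: 258x − 1032. Dividing through by 258 gives the monic gcd x − 4.

x − 4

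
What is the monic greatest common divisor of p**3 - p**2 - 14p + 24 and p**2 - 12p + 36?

1

Apply the Euclidean algorithm:
  p**3 - p**2 - 14p + 24 = (p + 11)(p**2 - 12p + 36) + (82p - 372)
  p**2 - 12p + 36 = ((1/82)p - 153/1681)(82p - 372) + (3600/1681)
  82p - 372 = ((68921/1800)p - 52111/300)(3600/1681) + (0)
The last nonzero remainder is the constant 3600/1681, so the polynomials are coprime and gcd = 1.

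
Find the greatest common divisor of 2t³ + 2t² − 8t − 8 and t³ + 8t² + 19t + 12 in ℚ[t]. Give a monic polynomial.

t + 1

Apply the Euclidean algorithm:
  2t³ + 2t² − 8t − 8 = (2)(t³ + 8t² + 19t + 12) + (−14t² − 46t − 32)
  t³ + 8t² + 19t + 12 = (−(1/14)t − 33/98)(−14t² − 46t − 32) + ((60/49)t + 60/49)
  −14t² − 46t − 32 = (−(343/30)t − 392/15)((60/49)t + 60/49) + (0)
Last nonzero remainder: (60/49)t + 60/49. Dividing through by 60/49 gives the monic gcd t + 1.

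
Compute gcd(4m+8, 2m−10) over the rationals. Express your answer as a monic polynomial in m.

1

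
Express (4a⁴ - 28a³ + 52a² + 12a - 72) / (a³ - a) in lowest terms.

Euclidean algorithm in ℚ[a]:
  4a⁴ - 28a³ + 52a² + 12a - 72 = (4a - 28)(a³ - a) + (56a² - 16a - 72)
  a³ - a = ((1/56)a + 1/196)(56a² - 16a - 72) + ((18/49)a + 18/49)
  56a² - 16a - 72 = ((1372/9)a - 196)((18/49)a + 18/49) + (0)
Last nonzero remainder: (18/49)a + 18/49. Dividing through by 18/49 gives the monic gcd a + 1.
Cancel a + 1 from numerator and denominator to get the reduced form.

(4a³ - 32a² + 84a - 72)/(a² - a)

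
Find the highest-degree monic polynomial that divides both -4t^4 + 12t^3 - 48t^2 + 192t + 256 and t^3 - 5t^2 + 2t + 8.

t^2 - 3t - 4

Apply the Euclidean algorithm:
  -4t^4 + 12t^3 - 48t^2 + 192t + 256 = (-4t - 8)(t^3 - 5t^2 + 2t + 8) + (-80t^2 + 240t + 320)
  t^3 - 5t^2 + 2t + 8 = (-(1/80)t + 1/40)(-80t^2 + 240t + 320) + (0)
Last nonzero remainder: -80t^2 + 240t + 320. Dividing through by -80 gives the monic gcd t^2 - 3t - 4.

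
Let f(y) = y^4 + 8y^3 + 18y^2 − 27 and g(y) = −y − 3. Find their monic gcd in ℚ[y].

y + 3

Euclidean algorithm in ℚ[y]:
  y^4 + 8y^3 + 18y^2 − 27 = (−y^3 − 5y^2 − 3y + 9)(−y − 3) + (0)
Last nonzero remainder: −y − 3. Dividing through by −1 gives the monic gcd y + 3.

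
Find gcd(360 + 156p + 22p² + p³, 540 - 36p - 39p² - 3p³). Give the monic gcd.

Euclidean algorithm in ℚ[p]:
  p³ + 22p² + 156p + 360 = (-1/3)(-3p³ - 39p² - 36p + 540) + (9p² + 144p + 540)
  -3p³ - 39p² - 36p + 540 = (-(1/3)p + 1)(9p² + 144p + 540) + (0)
Last nonzero remainder: 9p² + 144p + 540. Dividing through by 9 gives the monic gcd p² + 16p + 60.

60 + 16p + p²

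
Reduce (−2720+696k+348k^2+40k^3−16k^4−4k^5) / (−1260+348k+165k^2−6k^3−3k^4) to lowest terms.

(−272−12k+4k^2+4k^3)/(−126−3k+3k^2)

Apply the Euclidean algorithm:
  −4k^5−16k^4+40k^3+348k^2+696k−2720 = ((4/3)k+8/3)(−3k^4−6k^3+165k^2+348k−1260) + (−164k^3−556k^2+1448k+640)
  −3k^4−6k^3+165k^2+348k−1260 = ((3/164)k−171/6724)(−164k^3−556k^2+1448k+640) + ((209070/1681)k^2+(627210/1681)k−2090700/1681)
  −164k^3−556k^2+1448k+640 = (−(137842/104535)k−53792/104535)((209070/1681)k^2+(627210/1681)k−2090700/1681) + (0)
Last nonzero remainder: (209070/1681)k^2+(627210/1681)k−2090700/1681. Dividing through by 209070/1681 gives the monic gcd k^2+3k−10.
Cancel k^2+3k−10 from numerator and denominator to get the reduced form.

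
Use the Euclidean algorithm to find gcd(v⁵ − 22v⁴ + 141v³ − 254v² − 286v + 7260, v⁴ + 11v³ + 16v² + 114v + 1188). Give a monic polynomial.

v² − 4v + 22

By polynomial division,
  v⁵ − 22v⁴ + 141v³ − 254v² − 286v + 7260 = (v − 33)(v⁴ + 11v³ + 16v² + 114v + 1188) + (488v³ + 160v² + 2288v + 46464)
  v⁴ + 11v³ + 16v² + 114v + 1188 = ((1/488)v + 651/29768)(488v³ + 160v² + 2288v + 46464) + ((29070/3721)v² − (116280/3721)v + 639540/3721)
  488v³ + 160v² + 2288v + 46464 = ((907924/14535)v + 1309792/4845)((29070/3721)v² − (116280/3721)v + 639540/3721) + (0)
Last nonzero remainder: (29070/3721)v² − (116280/3721)v + 639540/3721. Dividing through by 29070/3721 gives the monic gcd v² − 4v + 22.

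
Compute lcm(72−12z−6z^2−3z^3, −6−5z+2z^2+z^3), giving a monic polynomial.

−72−84z−2z^2+15z^3+6z^4+z^5

By polynomial division,
  −3z^3−6z^2−12z+72 = (−3)(z^3+2z^2−5z−6) + (−27z+54)
  z^3+2z^2−5z−6 = (−(1/27)z^2−(4/27)z−1/9)(−27z+54) + (0)
Last nonzero remainder: −27z+54. Dividing through by −27 gives the monic gcd z−2.
Then lcm(f, g) = f·g / gcd(f, g); expanding and making the result monic gives the answer.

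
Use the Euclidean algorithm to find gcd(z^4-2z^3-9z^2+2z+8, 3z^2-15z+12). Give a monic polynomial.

z^2-5z+4

Euclidean algorithm in ℚ[z]:
  z^4-2z^3-9z^2+2z+8 = ((1/3)z^2+z+2/3)(3z^2-15z+12) + (0)
Last nonzero remainder: 3z^2-15z+12. Dividing through by 3 gives the monic gcd z^2-5z+4.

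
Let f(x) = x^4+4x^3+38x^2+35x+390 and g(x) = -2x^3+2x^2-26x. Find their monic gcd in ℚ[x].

x^2-x+13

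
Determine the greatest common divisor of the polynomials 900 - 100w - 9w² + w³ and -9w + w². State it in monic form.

Repeated division with remainder:
  w³ - 9w² - 100w + 900 = (w)(w² - 9w) + (-100w + 900)
  w² - 9w = (-(1/100)w)(-100w + 900) + (0)
Last nonzero remainder: -100w + 900. Dividing through by -100 gives the monic gcd w - 9.

-9 + w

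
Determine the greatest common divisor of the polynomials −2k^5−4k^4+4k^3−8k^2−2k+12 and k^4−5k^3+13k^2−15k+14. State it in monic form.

k^2−k+2

By polynomial division,
  −2k^5−4k^4+4k^3−8k^2−2k+12 = (−2k−14)(k^4−5k^3+13k^2−15k+14) + (−40k^3+144k^2−184k+208)
  k^4−5k^3+13k^2−15k+14 = (−(1/40)k+7/200)(−40k^3+144k^2−184k+208) + ((84/25)k^2−(84/25)k+168/25)
  −40k^3+144k^2−184k+208 = (−(250/21)k+650/21)((84/25)k^2−(84/25)k+168/25) + (0)
Last nonzero remainder: (84/25)k^2−(84/25)k+168/25. Dividing through by 84/25 gives the monic gcd k^2−k+2.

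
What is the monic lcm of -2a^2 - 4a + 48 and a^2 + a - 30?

a^3 - 3a^2 - 34a + 120

Euclidean algorithm in ℚ[a]:
  -2a^2 - 4a + 48 = (-2)(a^2 + a - 30) + (-2a - 12)
  a^2 + a - 30 = (-(1/2)a + 5/2)(-2a - 12) + (0)
Last nonzero remainder: -2a - 12. Dividing through by -2 gives the monic gcd a + 6.
Then lcm(f, g) = f·g / gcd(f, g); expanding and making the result monic gives the answer.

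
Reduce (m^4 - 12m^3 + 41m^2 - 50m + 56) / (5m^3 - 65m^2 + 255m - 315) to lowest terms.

(m^3 - 5m^2 + 6m - 8)/(5m^2 - 30m + 45)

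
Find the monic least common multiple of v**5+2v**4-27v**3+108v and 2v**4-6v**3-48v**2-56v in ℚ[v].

v**7-3v**6-51v**5+107v**4+486v**3-540v**2-1512v

Apply the Euclidean algorithm:
  v**5+2v**4-27v**3+108v = ((1/2)v+5/2)(2v**4-6v**3-48v**2-56v) + (12v**3+148v**2+248v)
  2v**4-6v**3-48v**2-56v = ((1/6)v-23/9)(12v**3+148v**2+248v) + ((2600/9)v**2+(5200/9)v)
  12v**3+148v**2+248v = ((27/650)v+279/650)((2600/9)v**2+(5200/9)v) + (0)
Last nonzero remainder: (2600/9)v**2+(5200/9)v. Dividing through by 2600/9 gives the monic gcd v**2+2v.
Then lcm(f, g) = f·g / gcd(f, g); expanding and making the result monic gives the answer.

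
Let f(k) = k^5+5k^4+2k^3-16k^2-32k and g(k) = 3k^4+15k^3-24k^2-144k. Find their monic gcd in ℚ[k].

k^2+4k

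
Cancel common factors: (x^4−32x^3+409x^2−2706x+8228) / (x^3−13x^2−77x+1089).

(x^2−10x+68)/(x+9)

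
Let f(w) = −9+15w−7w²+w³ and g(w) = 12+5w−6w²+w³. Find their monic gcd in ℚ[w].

Apply the Euclidean algorithm:
  w³−7w²+15w−9 = (w³−6w²+5w+12) + (−w²+10w−21)
  w³−6w²+5w+12 = (−w−4)(−w²+10w−21) + (24w−72)
  −w²+10w−21 = (−(1/24)w+7/24)(24w−72) + (0)
Last nonzero remainder: 24w−72. Dividing through by 24 gives the monic gcd w−3.

−3+w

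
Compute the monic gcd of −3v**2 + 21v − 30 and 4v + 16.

Euclidean algorithm in ℚ[v]:
  −3v**2 + 21v − 30 = (−(3/4)v + 33/4)(4v + 16) + (−162)
  4v + 16 = (−(2/81)v − 8/81)(−162) + (0)
The last nonzero remainder is the constant −162, so the polynomials are coprime and gcd = 1.

1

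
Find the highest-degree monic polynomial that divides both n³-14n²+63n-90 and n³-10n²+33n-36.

n-3

Repeated division with remainder:
  n³-14n²+63n-90 = (n³-10n²+33n-36) + (-4n²+30n-54)
  n³-10n²+33n-36 = (-(1/4)n+5/8)(-4n²+30n-54) + ((3/4)n-9/4)
  -4n²+30n-54 = (-(16/3)n+24)((3/4)n-9/4) + (0)
Last nonzero remainder: (3/4)n-9/4. Dividing through by 3/4 gives the monic gcd n-3.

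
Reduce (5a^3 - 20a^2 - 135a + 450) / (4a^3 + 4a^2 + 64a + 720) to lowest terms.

(5a^2 - 45a + 90)/(4a^2 - 16a + 144)

Repeated division with remainder:
  5a^3 - 20a^2 - 135a + 450 = (5/4)(4a^3 + 4a^2 + 64a + 720) + (-25a^2 - 215a - 450)
  4a^3 + 4a^2 + 64a + 720 = (-(4/25)a + 152/125)(-25a^2 - 215a - 450) + ((6336/25)a + 6336/5)
  -25a^2 - 215a - 450 = (-(625/6336)a - 125/352)((6336/25)a + 6336/5) + (0)
Last nonzero remainder: (6336/25)a + 6336/5. Dividing through by 6336/25 gives the monic gcd a + 5.
Cancel a + 5 from numerator and denominator to get the reduced form.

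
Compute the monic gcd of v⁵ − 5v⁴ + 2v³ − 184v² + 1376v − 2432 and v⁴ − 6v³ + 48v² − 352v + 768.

Repeated division with remainder:
  v⁵ − 5v⁴ + 2v³ − 184v² + 1376v − 2432 = (v + 1)(v⁴ − 6v³ + 48v² − 352v + 768) + (−40v³ + 120v² + 960v − 3200)
  v⁴ − 6v³ + 48v² − 352v + 768 = (−(1/40)v + 3/40)(−40v³ + 120v² + 960v − 3200) + (63v² − 504v + 1008)
  −40v³ + 120v² + 960v − 3200 = (−(40/63)v − 200/63)(63v² − 504v + 1008) + (0)
Last nonzero remainder: 63v² − 504v + 1008. Dividing through by 63 gives the monic gcd v² − 8v + 16.

v² − 8v + 16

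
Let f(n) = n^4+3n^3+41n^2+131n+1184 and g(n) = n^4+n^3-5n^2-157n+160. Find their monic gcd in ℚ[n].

n^2+7n+32

Apply the Euclidean algorithm:
  n^4+3n^3+41n^2+131n+1184 = (n^4+n^3-5n^2-157n+160) + (2n^3+46n^2+288n+1024)
  n^4+n^3-5n^2-157n+160 = ((1/2)n-11)(2n^3+46n^2+288n+1024) + (357n^2+2499n+11424)
  2n^3+46n^2+288n+1024 = ((2/357)n+32/357)(357n^2+2499n+11424) + (0)
Last nonzero remainder: 357n^2+2499n+11424. Dividing through by 357 gives the monic gcd n^2+7n+32.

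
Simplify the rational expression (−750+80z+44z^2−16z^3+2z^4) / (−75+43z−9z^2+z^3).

(−30−4z+2z^2)/(−3+z)

Repeated division with remainder:
  2z^4−16z^3+44z^2+80z−750 = (2z+2)(z^3−9z^2+43z−75) + (−24z^2+144z−600)
  z^3−9z^2+43z−75 = (−(1/24)z+1/8)(−24z^2+144z−600) + (0)
Last nonzero remainder: −24z^2+144z−600. Dividing through by −24 gives the monic gcd z^2−6z+25.
Cancel z^2−6z+25 from numerator and denominator to get the reduced form.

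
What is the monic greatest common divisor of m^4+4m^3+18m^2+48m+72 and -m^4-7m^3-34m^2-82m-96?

Apply the Euclidean algorithm:
  m^4+4m^3+18m^2+48m+72 = (-1)(-m^4-7m^3-34m^2-82m-96) + (-3m^3-16m^2-34m-24)
  -m^4-7m^3-34m^2-82m-96 = ((1/3)m+5/9)(-3m^3-16m^2-34m-24) + (-(124/9)m^2-(496/9)m-248/3)
  -3m^3-16m^2-34m-24 = ((27/124)m+9/31)(-(124/9)m^2-(496/9)m-248/3) + (0)
Last nonzero remainder: -(124/9)m^2-(496/9)m-248/3. Dividing through by -124/9 gives the monic gcd m^2+4m+6.

m^2+4m+6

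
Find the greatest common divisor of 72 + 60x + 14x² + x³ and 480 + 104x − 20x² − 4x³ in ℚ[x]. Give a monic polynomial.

6 + x

By polynomial division,
  x³ + 14x² + 60x + 72 = (−1/4)(−4x³ − 20x² + 104x + 480) + (9x² + 86x + 192)
  −4x³ − 20x² + 104x + 480 = (−(4/9)x + 164/81)(9x² + 86x + 192) + ((1232/81)x + 2464/27)
  9x² + 86x + 192 = ((729/1232)x + 162/77)((1232/81)x + 2464/27) + (0)
Last nonzero remainder: (1232/81)x + 2464/27. Dividing through by 1232/81 gives the monic gcd x + 6.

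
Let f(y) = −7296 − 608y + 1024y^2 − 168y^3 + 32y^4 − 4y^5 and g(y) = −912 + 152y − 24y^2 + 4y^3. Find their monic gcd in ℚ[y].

−228 + 38y − 6y^2 + y^3

By polynomial division,
  −4y^5 + 32y^4 − 168y^3 + 1024y^2 − 608y − 7296 = (−y^2 + 2y + 8)(4y^3 − 24y^2 + 152y − 912) + (0)
Last nonzero remainder: 4y^3 − 24y^2 + 152y − 912. Dividing through by 4 gives the monic gcd y^3 − 6y^2 + 38y − 228.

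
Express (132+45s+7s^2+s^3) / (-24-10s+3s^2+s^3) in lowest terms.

(33+3s+s^2)/(-6-s+s^2)

Apply the Euclidean algorithm:
  s^3+7s^2+45s+132 = (s^3+3s^2-10s-24) + (4s^2+55s+156)
  s^3+3s^2-10s-24 = ((1/4)s-43/16)(4s^2+55s+156) + ((1581/16)s+1581/4)
  4s^2+55s+156 = ((64/1581)s+208/527)((1581/16)s+1581/4) + (0)
Last nonzero remainder: (1581/16)s+1581/4. Dividing through by 1581/16 gives the monic gcd s+4.
Cancel s+4 from numerator and denominator to get the reduced form.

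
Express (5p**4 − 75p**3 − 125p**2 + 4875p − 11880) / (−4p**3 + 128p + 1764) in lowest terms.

(−5p**3 + 30p**2 + 395p − 1320)/(4p**2 + 36p + 196)

Euclidean algorithm in ℚ[p]:
  5p**4 − 75p**3 − 125p**2 + 4875p − 11880 = (−(5/4)p + 75/4)(−4p**3 + 128p + 1764) + (35p**2 + 4680p − 44955)
  −4p**3 + 128p + 1764 = (−(4/35)p + 3744/245)(35p**2 + 4680p − 44955) + (−(3749860/49)p + 33748740/49)
  35p**2 + 4680p − 44955 = (−(343/749972)p − 48951/749972)(−(3749860/49)p + 33748740/49) + (0)
Last nonzero remainder: −(3749860/49)p + 33748740/49. Dividing through by −3749860/49 gives the monic gcd p − 9.
Cancel p − 9 from numerator and denominator to get the reduced form.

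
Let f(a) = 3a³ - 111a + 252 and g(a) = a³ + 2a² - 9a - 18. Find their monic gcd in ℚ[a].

a - 3

Euclidean algorithm in ℚ[a]:
  3a³ - 111a + 252 = (3)(a³ + 2a² - 9a - 18) + (-6a² - 84a + 306)
  a³ + 2a² - 9a - 18 = (-(1/6)a + 2)(-6a² - 84a + 306) + (210a - 630)
  -6a² - 84a + 306 = (-(1/35)a - 17/35)(210a - 630) + (0)
Last nonzero remainder: 210a - 630. Dividing through by 210 gives the monic gcd a - 3.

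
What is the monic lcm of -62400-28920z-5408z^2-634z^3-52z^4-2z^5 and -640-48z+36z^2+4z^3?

-124800-26640z+3644z^2+1436z^3+213z^4+22z^5+z^6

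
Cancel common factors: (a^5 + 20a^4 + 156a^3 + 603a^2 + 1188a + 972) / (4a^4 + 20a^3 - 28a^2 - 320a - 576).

By polynomial division,
  a^5 + 20a^4 + 156a^3 + 603a^2 + 1188a + 972 = ((1/4)a + 15/4)(4a^4 + 20a^3 - 28a^2 - 320a - 576) + (88a^3 + 788a^2 + 2532a + 3132)
  4a^4 + 20a^3 - 28a^2 - 320a - 576 = ((1/22)a - 87/484)(88a^3 + 788a^2 + 2532a + 3132) + (-(175/121)a^2 - (875/121)a - 1575/121)
  88a^3 + 788a^2 + 2532a + 3132 = (-(10648/175)a - 42108/175)(-(175/121)a^2 - (875/121)a - 1575/121) + (0)
Last nonzero remainder: -(175/121)a^2 - (875/121)a - 1575/121. Dividing through by -175/121 gives the monic gcd a^2 + 5a + 9.
Cancel a^2 + 5a + 9 from numerator and denominator to get the reduced form.

(a^3 + 15a^2 + 72a + 108)/(4a^2 - 64)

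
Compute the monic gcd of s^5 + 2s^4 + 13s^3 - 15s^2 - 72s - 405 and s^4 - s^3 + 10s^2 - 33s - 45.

By polynomial division,
  s^5 + 2s^4 + 13s^3 - 15s^2 - 72s - 405 = (s + 3)(s^4 - s^3 + 10s^2 - 33s - 45) + (6s^3 - 12s^2 + 72s - 270)
  s^4 - s^3 + 10s^2 - 33s - 45 = ((1/6)s + 1/6)(6s^3 - 12s^2 + 72s - 270) + (0)
Last nonzero remainder: 6s^3 - 12s^2 + 72s - 270. Dividing through by 6 gives the monic gcd s^3 - 2s^2 + 12s - 45.

s^3 - 2s^2 + 12s - 45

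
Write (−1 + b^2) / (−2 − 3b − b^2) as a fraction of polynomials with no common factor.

(1 − b)/(2 + b)

Euclidean algorithm in ℚ[b]:
  b^2 − 1 = (−1)(−b^2 − 3b − 2) + (−3b − 3)
  −b^2 − 3b − 2 = ((1/3)b + 2/3)(−3b − 3) + (0)
Last nonzero remainder: −3b − 3. Dividing through by −3 gives the monic gcd b + 1.
Cancel b + 1 from numerator and denominator to get the reduced form.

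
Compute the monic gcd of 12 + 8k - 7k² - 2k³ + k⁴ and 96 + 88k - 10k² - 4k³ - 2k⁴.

-3 - 2k + k²

Euclidean algorithm in ℚ[k]:
  k⁴ - 2k³ - 7k² + 8k + 12 = (-1/2)(-2k⁴ - 4k³ - 10k² + 88k + 96) + (-4k³ - 12k² + 52k + 60)
  -2k⁴ - 4k³ - 10k² + 88k + 96 = ((1/2)k - 1/2)(-4k³ - 12k² + 52k + 60) + (-42k² + 84k + 126)
  -4k³ - 12k² + 52k + 60 = ((2/21)k + 10/21)(-42k² + 84k + 126) + (0)
Last nonzero remainder: -42k² + 84k + 126. Dividing through by -42 gives the monic gcd k² - 2k - 3.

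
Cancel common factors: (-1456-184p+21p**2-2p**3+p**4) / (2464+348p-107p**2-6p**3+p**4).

Apply the Euclidean algorithm:
  p**4-2p**3+21p**2-184p-1456 = (p**4-6p**3-107p**2+348p+2464) + (4p**3+128p**2-532p-3920)
  p**4-6p**3-107p**2+348p+2464 = ((1/4)p-19/2)(4p**3+128p**2-532p-3920) + (1242p**2-3726p-34776)
  4p**3+128p**2-532p-3920 = ((2/621)p+70/621)(1242p**2-3726p-34776) + (0)
Last nonzero remainder: 1242p**2-3726p-34776. Dividing through by 1242 gives the monic gcd p**2-3p-28.
Cancel p**2-3p-28 from numerator and denominator to get the reduced form.

(52+p+p**2)/(-88-3p+p**2)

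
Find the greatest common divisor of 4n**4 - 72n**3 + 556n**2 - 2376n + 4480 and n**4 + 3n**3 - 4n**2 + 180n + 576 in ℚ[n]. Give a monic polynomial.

n**2 - 6n + 32

Apply the Euclidean algorithm:
  4n**4 - 72n**3 + 556n**2 - 2376n + 4480 = (4)(n**4 + 3n**3 - 4n**2 + 180n + 576) + (-84n**3 + 572n**2 - 3096n + 2176)
  n**4 + 3n**3 - 4n**2 + 180n + 576 = (-(1/84)n - 103/882)(-84n**3 + 572n**2 - 3096n + 2176) + ((11440/441)n**2 - (22880/147)n + 366080/441)
  -84n**3 + 572n**2 - 3096n + 2176 = (-(9261/2860)n + 7497/2860)((11440/441)n**2 - (22880/147)n + 366080/441) + (0)
Last nonzero remainder: (11440/441)n**2 - (22880/147)n + 366080/441. Dividing through by 11440/441 gives the monic gcd n**2 - 6n + 32.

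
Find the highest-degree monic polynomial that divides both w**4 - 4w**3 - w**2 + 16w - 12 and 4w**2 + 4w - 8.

w**2 + w - 2

Apply the Euclidean algorithm:
  w**4 - 4w**3 - w**2 + 16w - 12 = ((1/4)w**2 - (5/4)w + 3/2)(4w**2 + 4w - 8) + (0)
Last nonzero remainder: 4w**2 + 4w - 8. Dividing through by 4 gives the monic gcd w**2 + w - 2.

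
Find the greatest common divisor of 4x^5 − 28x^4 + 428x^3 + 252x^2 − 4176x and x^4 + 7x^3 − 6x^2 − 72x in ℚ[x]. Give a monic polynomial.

x^2 − 3x

Apply the Euclidean algorithm:
  4x^5 − 28x^4 + 428x^3 + 252x^2 − 4176x = (4x − 56)(x^4 + 7x^3 − 6x^2 − 72x) + (844x^3 + 204x^2 − 8208x)
  x^4 + 7x^3 − 6x^2 − 72x = ((1/844)x + 713/89042)(844x^3 + 204x^2 − 8208x) + ((93120/44521)x^2 − (279360/44521)x)
  844x^3 + 204x^2 − 8208x = ((9393931/23280)x + 2537697/1940)((93120/44521)x^2 − (279360/44521)x) + (0)
Last nonzero remainder: (93120/44521)x^2 − (279360/44521)x. Dividing through by 93120/44521 gives the monic gcd x^2 − 3x.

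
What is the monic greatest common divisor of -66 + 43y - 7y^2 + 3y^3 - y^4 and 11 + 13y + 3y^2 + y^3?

By polynomial division,
  -y^4 + 3y^3 - 7y^2 + 43y - 66 = (-y + 6)(y^3 + 3y^2 + 13y + 11) + (-12y^2 - 24y - 132)
  y^3 + 3y^2 + 13y + 11 = (-(1/12)y - 1/12)(-12y^2 - 24y - 132) + (0)
Last nonzero remainder: -12y^2 - 24y - 132. Dividing through by -12 gives the monic gcd y^2 + 2y + 11.

11 + 2y + y^2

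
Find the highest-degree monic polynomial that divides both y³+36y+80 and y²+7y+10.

Apply the Euclidean algorithm:
  y³+36y+80 = (y-7)(y²+7y+10) + (75y+150)
  y²+7y+10 = ((1/75)y+1/15)(75y+150) + (0)
Last nonzero remainder: 75y+150. Dividing through by 75 gives the monic gcd y+2.

y+2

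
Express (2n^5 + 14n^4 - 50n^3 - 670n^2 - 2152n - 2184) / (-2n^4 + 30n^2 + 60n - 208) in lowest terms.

Euclidean algorithm in ℚ[n]:
  2n^5 + 14n^4 - 50n^3 - 670n^2 - 2152n - 2184 = (-n - 7)(-2n^4 + 30n^2 + 60n - 208) + (-20n^3 - 400n^2 - 1940n - 3640)
  -2n^4 + 30n^2 + 60n - 208 = ((1/10)n - 2)(-20n^3 - 400n^2 - 1940n - 3640) + (-576n^2 - 3456n - 7488)
  -20n^3 - 400n^2 - 1940n - 3640 = ((5/144)n + 35/72)(-576n^2 - 3456n - 7488) + (0)
Last nonzero remainder: -576n^2 - 3456n - 7488. Dividing through by -576 gives the monic gcd n^2 + 6n + 13.
Cancel n^2 + 6n + 13 from numerator and denominator to get the reduced form.

(-n^3 - n^2 + 44n + 84)/(n^2 - 6n + 8)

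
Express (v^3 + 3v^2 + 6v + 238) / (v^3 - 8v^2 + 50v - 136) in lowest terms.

(v + 7)/(v - 4)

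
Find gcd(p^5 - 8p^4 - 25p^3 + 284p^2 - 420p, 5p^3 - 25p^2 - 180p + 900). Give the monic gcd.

Euclidean algorithm in ℚ[p]:
  p^5 - 8p^4 - 25p^3 + 284p^2 - 420p = ((1/5)p^2 - (3/5)p - 4/5)(5p^3 - 25p^2 - 180p + 900) + (-24p^2 - 24p + 720)
  5p^3 - 25p^2 - 180p + 900 = (-(5/24)p + 5/4)(-24p^2 - 24p + 720) + (0)
Last nonzero remainder: -24p^2 - 24p + 720. Dividing through by -24 gives the monic gcd p^2 + p - 30.

p^2 + p - 30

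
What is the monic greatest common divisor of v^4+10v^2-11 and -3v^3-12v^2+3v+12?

v^2-1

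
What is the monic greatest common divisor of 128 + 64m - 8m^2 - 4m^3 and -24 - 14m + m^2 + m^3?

-8 - 2m + m^2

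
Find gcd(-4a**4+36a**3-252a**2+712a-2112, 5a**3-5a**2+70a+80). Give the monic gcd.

a**2-2a+16

Euclidean algorithm in ℚ[a]:
  -4a**4+36a**3-252a**2+712a-2112 = (-(4/5)a+32/5)(5a**3-5a**2+70a+80) + (-164a**2+328a-2624)
  5a**3-5a**2+70a+80 = (-(5/164)a-5/164)(-164a**2+328a-2624) + (0)
Last nonzero remainder: -164a**2+328a-2624. Dividing through by -164 gives the monic gcd a**2-2a+16.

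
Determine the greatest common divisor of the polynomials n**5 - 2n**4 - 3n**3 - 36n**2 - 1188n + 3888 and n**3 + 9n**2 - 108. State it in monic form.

n**2 + 3n - 18

By polynomial division,
  n**5 - 2n**4 - 3n**3 - 36n**2 - 1188n + 3888 = (n**2 - 11n + 96)(n**3 + 9n**2 - 108) + (-792n**2 - 2376n + 14256)
  n**3 + 9n**2 - 108 = (-(1/792)n - 1/132)(-792n**2 - 2376n + 14256) + (0)
Last nonzero remainder: -792n**2 - 2376n + 14256. Dividing through by -792 gives the monic gcd n**2 + 3n - 18.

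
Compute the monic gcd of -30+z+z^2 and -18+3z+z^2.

Apply the Euclidean algorithm:
  z^2+z-30 = (z^2+3z-18) + (-2z-12)
  z^2+3z-18 = (-(1/2)z+3/2)(-2z-12) + (0)
Last nonzero remainder: -2z-12. Dividing through by -2 gives the monic gcd z+6.

6+z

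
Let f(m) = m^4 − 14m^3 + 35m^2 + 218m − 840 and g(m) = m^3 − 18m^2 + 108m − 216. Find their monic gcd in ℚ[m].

m − 6

Euclidean algorithm in ℚ[m]:
  m^4 − 14m^3 + 35m^2 + 218m − 840 = (m + 4)(m^3 − 18m^2 + 108m − 216) + (−m^2 + 2m + 24)
  m^3 − 18m^2 + 108m − 216 = (−m + 16)(−m^2 + 2m + 24) + (100m − 600)
  −m^2 + 2m + 24 = (−(1/100)m − 1/25)(100m − 600) + (0)
Last nonzero remainder: 100m − 600. Dividing through by 100 gives the monic gcd m − 6.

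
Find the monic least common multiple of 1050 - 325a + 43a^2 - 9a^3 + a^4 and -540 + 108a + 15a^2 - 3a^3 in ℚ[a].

6300 - 900a - 67a^2 - 11a^3 - 3a^4 + a^5

Repeated division with remainder:
  a^4 - 9a^3 + 43a^2 - 325a + 1050 = (-(1/3)a + 4/3)(-3a^3 + 15a^2 + 108a - 540) + (59a^2 - 649a + 1770)
  -3a^3 + 15a^2 + 108a - 540 = (-(3/59)a - 18/59)(59a^2 - 649a + 1770) + (0)
Last nonzero remainder: 59a^2 - 649a + 1770. Dividing through by 59 gives the monic gcd a^2 - 11a + 30.
Then lcm(f, g) = f·g / gcd(f, g); expanding and making the result monic gives the answer.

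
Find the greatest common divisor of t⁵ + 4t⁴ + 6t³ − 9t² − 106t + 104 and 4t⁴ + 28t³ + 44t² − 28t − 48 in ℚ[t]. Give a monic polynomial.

t² + 3t − 4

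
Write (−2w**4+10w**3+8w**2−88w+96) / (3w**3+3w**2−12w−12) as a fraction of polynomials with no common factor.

Apply the Euclidean algorithm:
  −2w**4+10w**3+8w**2−88w+96 = (−(2/3)w+4)(3w**3+3w**2−12w−12) + (−12w**2−48w+144)
  3w**3+3w**2−12w−12 = (−(1/4)w+3/4)(−12w**2−48w+144) + (60w−120)
  −12w**2−48w+144 = (−(1/5)w−6/5)(60w−120) + (0)
Last nonzero remainder: 60w−120. Dividing through by 60 gives the monic gcd w−2.
Cancel w−2 from numerator and denominator to get the reduced form.

(−2w**3+6w**2+20w−48)/(3w**2+9w+6)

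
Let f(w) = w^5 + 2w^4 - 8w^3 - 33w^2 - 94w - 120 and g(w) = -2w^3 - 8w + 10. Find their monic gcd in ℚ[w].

Apply the Euclidean algorithm:
  w^5 + 2w^4 - 8w^3 - 33w^2 - 94w - 120 = (-(1/2)w^2 - w + 6)(-2w^3 - 8w + 10) + (-36w^2 - 36w - 180)
  -2w^3 - 8w + 10 = ((1/18)w - 1/18)(-36w^2 - 36w - 180) + (0)
Last nonzero remainder: -36w^2 - 36w - 180. Dividing through by -36 gives the monic gcd w^2 + w + 5.

w^2 + w + 5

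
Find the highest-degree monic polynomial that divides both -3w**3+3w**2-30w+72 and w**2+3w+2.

1

Euclidean algorithm in ℚ[w]:
  -3w**3+3w**2-30w+72 = (-3w+12)(w**2+3w+2) + (-60w+48)
  w**2+3w+2 = (-(1/60)w-19/300)(-60w+48) + (126/25)
  -60w+48 = (-(250/21)w+200/21)(126/25) + (0)
The last nonzero remainder is the constant 126/25, so the polynomials are coprime and gcd = 1.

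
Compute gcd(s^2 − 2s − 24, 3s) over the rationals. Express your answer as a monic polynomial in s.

1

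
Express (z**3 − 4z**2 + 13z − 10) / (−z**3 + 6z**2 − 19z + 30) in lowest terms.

Repeated division with remainder:
  z**3 − 4z**2 + 13z − 10 = (−1)(−z**3 + 6z**2 − 19z + 30) + (2z**2 − 6z + 20)
  −z**3 + 6z**2 − 19z + 30 = (−(1/2)z + 3/2)(2z**2 − 6z + 20) + (0)
Last nonzero remainder: 2z**2 − 6z + 20. Dividing through by 2 gives the monic gcd z**2 − 3z + 10.
Cancel z**2 − 3z + 10 from numerator and denominator to get the reduced form.

(−z + 1)/(z − 3)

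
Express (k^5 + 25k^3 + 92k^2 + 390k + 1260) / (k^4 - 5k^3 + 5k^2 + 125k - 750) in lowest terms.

(k^3 + 5k^2 + 20k + 42)/(k^2 - 25)

By polynomial division,
  k^5 + 25k^3 + 92k^2 + 390k + 1260 = (k + 5)(k^4 - 5k^3 + 5k^2 + 125k - 750) + (45k^3 - 58k^2 + 515k + 5010)
  k^4 - 5k^3 + 5k^2 + 125k - 750 = ((1/45)k - 167/2025)(45k^3 - 58k^2 + 515k + 5010) + (-(22736/2025)k^2 + (22736/405)k - 45472/135)
  45k^3 - 58k^2 + 515k + 5010 = (-(91125/22736)k - 338175/22736)(-(22736/2025)k^2 + (22736/405)k - 45472/135) + (0)
Last nonzero remainder: -(22736/2025)k^2 + (22736/405)k - 45472/135. Dividing through by -22736/2025 gives the monic gcd k^2 - 5k + 30.
Cancel k^2 - 5k + 30 from numerator and denominator to get the reduced form.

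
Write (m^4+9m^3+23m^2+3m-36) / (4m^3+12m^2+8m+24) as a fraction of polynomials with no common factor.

(m^3+6m^2+5m-12)/(4m^2+8)

Euclidean algorithm in ℚ[m]:
  m^4+9m^3+23m^2+3m-36 = ((1/4)m+3/2)(4m^3+12m^2+8m+24) + (3m^2-15m-72)
  4m^3+12m^2+8m+24 = ((4/3)m+32/3)(3m^2-15m-72) + (264m+792)
  3m^2-15m-72 = ((1/88)m-1/11)(264m+792) + (0)
Last nonzero remainder: 264m+792. Dividing through by 264 gives the monic gcd m+3.
Cancel m+3 from numerator and denominator to get the reduced form.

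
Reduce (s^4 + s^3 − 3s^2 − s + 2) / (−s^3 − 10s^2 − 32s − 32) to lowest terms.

(−s^3 + s^2 + s − 1)/(s^2 + 8s + 16)

Euclidean algorithm in ℚ[s]:
  s^4 + s^3 − 3s^2 − s + 2 = (−s + 9)(−s^3 − 10s^2 − 32s − 32) + (55s^2 + 255s + 290)
  −s^3 − 10s^2 − 32s − 32 = (−(1/55)s − 59/605)(55s^2 + 255s + 290) + (−(225/121)s − 450/121)
  55s^2 + 255s + 290 = (−(1331/45)s − 3509/45)(−(225/121)s − 450/121) + (0)
Last nonzero remainder: −(225/121)s − 450/121. Dividing through by −225/121 gives the monic gcd s + 2.
Cancel s + 2 from numerator and denominator to get the reduced form.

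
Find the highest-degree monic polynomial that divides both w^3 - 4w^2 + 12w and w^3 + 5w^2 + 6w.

By polynomial division,
  w^3 - 4w^2 + 12w = (w^3 + 5w^2 + 6w) + (-9w^2 + 6w)
  w^3 + 5w^2 + 6w = (-(1/9)w - 17/27)(-9w^2 + 6w) + ((88/9)w)
  -9w^2 + 6w = (-(81/88)w + 27/44)((88/9)w) + (0)
Last nonzero remainder: (88/9)w. Dividing through by 88/9 gives the monic gcd w.

w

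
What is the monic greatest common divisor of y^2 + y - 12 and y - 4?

1

Repeated division with remainder:
  y^2 + y - 12 = (y + 5)(y - 4) + (8)
  y - 4 = ((1/8)y - 1/2)(8) + (0)
The last nonzero remainder is the constant 8, so the polynomials are coprime and gcd = 1.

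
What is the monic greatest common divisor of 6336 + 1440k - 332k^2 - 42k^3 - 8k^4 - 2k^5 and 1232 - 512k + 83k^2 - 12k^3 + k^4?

By polynomial division,
  -2k^5 - 8k^4 - 42k^3 - 332k^2 + 1440k + 6336 = (-2k - 32)(k^4 - 12k^3 + 83k^2 - 512k + 1232) + (-260k^3 + 1300k^2 - 12480k + 45760)
  k^4 - 12k^3 + 83k^2 - 512k + 1232 = (-(1/260)k + 7/260)(-260k^3 + 1300k^2 - 12480k + 45760) + (0)
Last nonzero remainder: -260k^3 + 1300k^2 - 12480k + 45760. Dividing through by -260 gives the monic gcd k^3 - 5k^2 + 48k - 176.

-176 + 48k - 5k^2 + k^3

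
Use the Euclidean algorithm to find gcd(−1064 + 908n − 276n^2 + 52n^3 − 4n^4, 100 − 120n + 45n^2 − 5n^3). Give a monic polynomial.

−2 + n

Apply the Euclidean algorithm:
  −4n^4 + 52n^3 − 276n^2 + 908n − 1064 = ((4/5)n − 16/5)(−5n^3 + 45n^2 − 120n + 100) + (−36n^2 + 444n − 744)
  −5n^3 + 45n^2 − 120n + 100 = ((5/36)n + 25/54)(−36n^2 + 444n − 744) + (−(2000/9)n + 4000/9)
  −36n^2 + 444n − 744 = ((81/500)n − 837/500)(−(2000/9)n + 4000/9) + (0)
Last nonzero remainder: −(2000/9)n + 4000/9. Dividing through by −2000/9 gives the monic gcd n − 2.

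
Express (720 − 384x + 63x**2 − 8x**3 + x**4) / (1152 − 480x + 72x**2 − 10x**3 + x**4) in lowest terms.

Euclidean algorithm in ℚ[x]:
  x**4 − 8x**3 + 63x**2 − 384x + 720 = (x**4 − 10x**3 + 72x**2 − 480x + 1152) + (2x**3 − 9x**2 + 96x − 432)
  x**4 − 10x**3 + 72x**2 − 480x + 1152 = ((1/2)x − 11/4)(2x**3 − 9x**2 + 96x − 432) + (−(3/4)x**2 − 36)
  2x**3 − 9x**2 + 96x − 432 = (−(8/3)x + 12)(−(3/4)x**2 − 36) + (0)
Last nonzero remainder: −(3/4)x**2 − 36. Dividing through by −3/4 gives the monic gcd x**2 + 48.
Cancel x**2 + 48 from numerator and denominator to get the reduced form.

(15 − 8x + x**2)/(24 − 10x + x**2)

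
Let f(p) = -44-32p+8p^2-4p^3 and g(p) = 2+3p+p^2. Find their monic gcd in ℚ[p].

Euclidean algorithm in ℚ[p]:
  -4p^3+8p^2-32p-44 = (-4p+20)(p^2+3p+2) + (-84p-84)
  p^2+3p+2 = (-(1/84)p-1/42)(-84p-84) + (0)
Last nonzero remainder: -84p-84. Dividing through by -84 gives the monic gcd p+1.

1+p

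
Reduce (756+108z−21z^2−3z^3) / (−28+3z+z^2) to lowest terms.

Repeated division with remainder:
  −3z^3−21z^2+108z+756 = (−3z−12)(z^2+3z−28) + (60z+420)
  z^2+3z−28 = ((1/60)z−1/15)(60z+420) + (0)
Last nonzero remainder: 60z+420. Dividing through by 60 gives the monic gcd z+7.
Cancel z+7 from numerator and denominator to get the reduced form.

(108−3z^2)/(−4+z)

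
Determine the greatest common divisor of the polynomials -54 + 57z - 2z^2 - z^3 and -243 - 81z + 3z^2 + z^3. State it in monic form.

Repeated division with remainder:
  -z^3 - 2z^2 + 57z - 54 = (-1)(z^3 + 3z^2 - 81z - 243) + (z^2 - 24z - 297)
  z^3 + 3z^2 - 81z - 243 = (z + 27)(z^2 - 24z - 297) + (864z + 7776)
  z^2 - 24z - 297 = ((1/864)z - 11/288)(864z + 7776) + (0)
Last nonzero remainder: 864z + 7776. Dividing through by 864 gives the monic gcd z + 9.

9 + z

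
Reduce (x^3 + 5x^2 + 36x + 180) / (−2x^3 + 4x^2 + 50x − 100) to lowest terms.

(−x^2 − 36)/(2x^2 − 14x + 20)

Euclidean algorithm in ℚ[x]:
  x^3 + 5x^2 + 36x + 180 = (−1/2)(−2x^3 + 4x^2 + 50x − 100) + (7x^2 + 61x + 130)
  −2x^3 + 4x^2 + 50x − 100 = (−(2/7)x + 150/49)(7x^2 + 61x + 130) + (−(4880/49)x − 24400/49)
  7x^2 + 61x + 130 = (−(343/4880)x − 637/2440)(−(4880/49)x − 24400/49) + (0)
Last nonzero remainder: −(4880/49)x − 24400/49. Dividing through by −4880/49 gives the monic gcd x + 5.
Cancel x + 5 from numerator and denominator to get the reduced form.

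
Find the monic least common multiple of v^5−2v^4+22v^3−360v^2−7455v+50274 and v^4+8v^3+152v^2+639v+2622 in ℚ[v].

Euclidean algorithm in ℚ[v]:
  v^5−2v^4+22v^3−360v^2−7455v+50274 = (v−10)(v^4+8v^3+152v^2+639v+2622) + (−50v^3+521v^2−3687v+76494)
  v^4+8v^3+152v^2+639v+2622 = (−(1/50)v−921/2500)(−50v^3+521v^2−3687v+76494) + ((675491/2500)v^2+(2026473/2500)v+38502987/1250)
  −50v^3+521v^2−3687v+76494 = (−(125000/675491)v+1677500/675491)((675491/2500)v^2+(2026473/2500)v+38502987/1250) + (0)
Last nonzero remainder: (675491/2500)v^2+(2026473/2500)v+38502987/1250. Dividing through by 675491/2500 gives the monic gcd v^2+3v+114.
Then lcm(f, g) = f·g / gcd(f, g); expanding and making the result monic gives the answer.

v^7+3v^6+35v^5−296v^4−8749v^3+4719v^2+79905v+1156302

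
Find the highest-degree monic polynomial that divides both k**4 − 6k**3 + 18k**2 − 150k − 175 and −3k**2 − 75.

k**2 + 25

Euclidean algorithm in ℚ[k]:
  k**4 − 6k**3 + 18k**2 − 150k − 175 = (−(1/3)k**2 + 2k + 7/3)(−3k**2 − 75) + (0)
Last nonzero remainder: −3k**2 − 75. Dividing through by −3 gives the monic gcd k**2 + 25.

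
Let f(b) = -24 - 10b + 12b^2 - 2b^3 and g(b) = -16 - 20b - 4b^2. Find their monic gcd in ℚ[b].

Apply the Euclidean algorithm:
  -2b^3 + 12b^2 - 10b - 24 = ((1/2)b - 11/2)(-4b^2 - 20b - 16) + (-112b - 112)
  -4b^2 - 20b - 16 = ((1/28)b + 1/7)(-112b - 112) + (0)
Last nonzero remainder: -112b - 112. Dividing through by -112 gives the monic gcd b + 1.

1 + b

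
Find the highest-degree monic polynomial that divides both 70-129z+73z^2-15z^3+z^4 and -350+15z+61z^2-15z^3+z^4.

35-12z+z^2

Apply the Euclidean algorithm:
  z^4-15z^3+73z^2-129z+70 = (z^4-15z^3+61z^2+15z-350) + (12z^2-144z+420)
  z^4-15z^3+61z^2+15z-350 = ((1/12)z^2-(1/4)z-5/6)(12z^2-144z+420) + (0)
Last nonzero remainder: 12z^2-144z+420. Dividing through by 12 gives the monic gcd z^2-12z+35.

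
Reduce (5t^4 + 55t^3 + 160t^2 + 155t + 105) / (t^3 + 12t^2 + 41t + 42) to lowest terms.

(5t^2 + 5t + 5)/(t + 2)

Euclidean algorithm in ℚ[t]:
  5t^4 + 55t^3 + 160t^2 + 155t + 105 = (5t − 5)(t^3 + 12t^2 + 41t + 42) + (15t^2 + 150t + 315)
  t^3 + 12t^2 + 41t + 42 = ((1/15)t + 2/15)(15t^2 + 150t + 315) + (0)
Last nonzero remainder: 15t^2 + 150t + 315. Dividing through by 15 gives the monic gcd t^2 + 10t + 21.
Cancel t^2 + 10t + 21 from numerator and denominator to get the reduced form.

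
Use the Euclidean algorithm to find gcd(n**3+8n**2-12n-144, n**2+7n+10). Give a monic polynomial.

1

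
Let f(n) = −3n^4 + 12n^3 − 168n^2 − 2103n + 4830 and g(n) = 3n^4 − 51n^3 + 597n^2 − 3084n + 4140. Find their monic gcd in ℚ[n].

n^3 − 11n^2 + 133n − 230

Euclidean algorithm in ℚ[n]:
  −3n^4 + 12n^3 − 168n^2 − 2103n + 4830 = (−1)(3n^4 − 51n^3 + 597n^2 − 3084n + 4140) + (−39n^3 + 429n^2 − 5187n + 8970)
  3n^4 − 51n^3 + 597n^2 − 3084n + 4140 = (−(1/13)n + 6/13)(−39n^3 + 429n^2 − 5187n + 8970) + (0)
Last nonzero remainder: −39n^3 + 429n^2 − 5187n + 8970. Dividing through by −39 gives the monic gcd n^3 − 11n^2 + 133n − 230.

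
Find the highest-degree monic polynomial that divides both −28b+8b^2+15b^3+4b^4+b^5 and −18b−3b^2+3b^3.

Euclidean algorithm in ℚ[b]:
  b^5+4b^4+15b^3+8b^2−28b = ((1/3)b^2+(5/3)b+26/3)(3b^3−3b^2−18b) + (64b^2+128b)
  3b^3−3b^2−18b = ((3/64)b−9/64)(64b^2+128b) + (0)
Last nonzero remainder: 64b^2+128b. Dividing through by 64 gives the monic gcd b^2+2b.

2b+b^2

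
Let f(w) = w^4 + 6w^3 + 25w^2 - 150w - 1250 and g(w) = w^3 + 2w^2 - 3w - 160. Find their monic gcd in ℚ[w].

w - 5

Euclidean algorithm in ℚ[w]:
  w^4 + 6w^3 + 25w^2 - 150w - 1250 = (w + 4)(w^3 + 2w^2 - 3w - 160) + (20w^2 + 22w - 610)
  w^3 + 2w^2 - 3w - 160 = ((1/20)w + 9/200)(20w^2 + 22w - 610) + ((2651/100)w - 2651/20)
  20w^2 + 22w - 610 = ((2000/2651)w + 12200/2651)((2651/100)w - 2651/20) + (0)
Last nonzero remainder: (2651/100)w - 2651/20. Dividing through by 2651/100 gives the monic gcd w - 5.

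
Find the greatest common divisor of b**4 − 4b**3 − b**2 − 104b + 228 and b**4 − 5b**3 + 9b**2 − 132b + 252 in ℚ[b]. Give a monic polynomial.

Euclidean algorithm in ℚ[b]:
  b**4 − 4b**3 − b**2 − 104b + 228 = (b**4 − 5b**3 + 9b**2 − 132b + 252) + (b**3 − 10b**2 + 28b − 24)
  b**4 − 5b**3 + 9b**2 − 132b + 252 = (b + 5)(b**3 − 10b**2 + 28b − 24) + (31b**2 − 248b + 372)
  b**3 − 10b**2 + 28b − 24 = ((1/31)b − 2/31)(31b**2 − 248b + 372) + (0)
Last nonzero remainder: 31b**2 − 248b + 372. Dividing through by 31 gives the monic gcd b**2 − 8b + 12.

b**2 − 8b + 12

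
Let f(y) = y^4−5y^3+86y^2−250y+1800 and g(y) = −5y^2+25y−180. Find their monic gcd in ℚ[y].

y^2−5y+36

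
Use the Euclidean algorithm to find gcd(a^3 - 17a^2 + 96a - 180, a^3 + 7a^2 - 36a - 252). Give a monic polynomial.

a - 6

Repeated division with remainder:
  a^3 - 17a^2 + 96a - 180 = (a^3 + 7a^2 - 36a - 252) + (-24a^2 + 132a + 72)
  a^3 + 7a^2 - 36a - 252 = (-(1/24)a - 25/48)(-24a^2 + 132a + 72) + ((143/4)a - 429/2)
  -24a^2 + 132a + 72 = (-(96/143)a - 48/143)((143/4)a - 429/2) + (0)
Last nonzero remainder: (143/4)a - 429/2. Dividing through by 143/4 gives the monic gcd a - 6.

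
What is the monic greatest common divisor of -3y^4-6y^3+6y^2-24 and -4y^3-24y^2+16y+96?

y+2

Euclidean algorithm in ℚ[y]:
  -3y^4-6y^3+6y^2-24 = ((3/4)y-3)(-4y^3-24y^2+16y+96) + (-78y^2-24y+264)
  -4y^3-24y^2+16y+96 = ((2/39)y+148/507)(-78y^2-24y+264) + ((1600/169)y+3200/169)
  -78y^2-24y+264 = (-(6591/800)y+5577/400)((1600/169)y+3200/169) + (0)
Last nonzero remainder: (1600/169)y+3200/169. Dividing through by 1600/169 gives the monic gcd y+2.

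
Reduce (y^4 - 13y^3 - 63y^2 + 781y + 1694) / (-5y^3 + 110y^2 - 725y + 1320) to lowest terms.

(-y^3 + 2y^2 + 85y + 154)/(5y^2 - 55y + 120)

Euclidean algorithm in ℚ[y]:
  y^4 - 13y^3 - 63y^2 + 781y + 1694 = (-(1/5)y - 9/5)(-5y^3 + 110y^2 - 725y + 1320) + (-10y^2 - 260y + 4070)
  -5y^3 + 110y^2 - 725y + 1320 = ((1/2)y - 24)(-10y^2 - 260y + 4070) + (-9000y + 99000)
  -10y^2 - 260y + 4070 = ((1/900)y + 37/900)(-9000y + 99000) + (0)
Last nonzero remainder: -9000y + 99000. Dividing through by -9000 gives the monic gcd y - 11.
Cancel y - 11 from numerator and denominator to get the reduced form.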